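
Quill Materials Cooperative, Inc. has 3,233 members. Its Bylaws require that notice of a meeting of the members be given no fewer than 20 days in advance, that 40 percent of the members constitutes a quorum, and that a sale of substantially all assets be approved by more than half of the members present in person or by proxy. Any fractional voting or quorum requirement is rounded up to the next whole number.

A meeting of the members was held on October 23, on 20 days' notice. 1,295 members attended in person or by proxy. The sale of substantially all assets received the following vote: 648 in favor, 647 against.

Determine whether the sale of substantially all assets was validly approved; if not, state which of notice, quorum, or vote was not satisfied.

Notice: 20 days given; 20 required. Satisfied.
Quorum: 40% of 3,233 = 1,293.20, rounded up to 1,294; 1,295 present. Satisfied.
Vote: requires a majority of those present (1,295); a majority of 1295 is 648, so 648 needed; 648 in favor. Satisfied.

Valid — all requirements satisfied.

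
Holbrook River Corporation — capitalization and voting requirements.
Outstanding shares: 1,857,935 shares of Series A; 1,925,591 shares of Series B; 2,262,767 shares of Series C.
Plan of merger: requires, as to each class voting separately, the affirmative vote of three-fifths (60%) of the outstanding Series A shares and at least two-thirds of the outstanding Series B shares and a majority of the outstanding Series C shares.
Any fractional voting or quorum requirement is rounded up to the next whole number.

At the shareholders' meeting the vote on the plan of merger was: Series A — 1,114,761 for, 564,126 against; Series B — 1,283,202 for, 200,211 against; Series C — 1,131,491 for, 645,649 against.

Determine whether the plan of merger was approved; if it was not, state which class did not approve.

Series A: 3/5 of 1857935 = 1114761; 1,114,761 required, 1,114,761 in favor — approved.
Series B: 2/3 of 1925591 = 1283727.33, rounded up to 1283728; 1,283,728 required, 1,283,202 in favor — not approved.
Series C: a majority of 2262767 is 1131384; 1,131,384 required, 1,131,491 in favor — approved.

Not approved — the Series B shares did not give the required vote.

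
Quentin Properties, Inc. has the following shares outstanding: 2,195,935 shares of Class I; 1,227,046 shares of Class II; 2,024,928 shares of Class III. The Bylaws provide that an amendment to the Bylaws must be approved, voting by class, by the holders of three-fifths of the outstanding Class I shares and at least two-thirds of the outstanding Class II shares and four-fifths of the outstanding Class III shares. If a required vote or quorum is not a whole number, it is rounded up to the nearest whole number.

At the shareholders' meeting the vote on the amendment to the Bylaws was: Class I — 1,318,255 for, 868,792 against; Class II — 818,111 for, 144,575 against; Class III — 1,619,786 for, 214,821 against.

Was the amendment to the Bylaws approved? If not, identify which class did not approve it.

Class I: 3/5 of 2195935 = 1317561; 1,317,561 required, 1,318,255 in favor — approved.
Class II: 2/3 of 1227046 = 818030.67, rounded up to 818031; 818,031 required, 818,111 in favor — approved.
Class III: 4/5 of 2024928 = 1619942.40, rounded up to 1619943; 1,619,943 required, 1,619,786 in favor — not approved.

Not approved — the Class III shares did not give the required vote.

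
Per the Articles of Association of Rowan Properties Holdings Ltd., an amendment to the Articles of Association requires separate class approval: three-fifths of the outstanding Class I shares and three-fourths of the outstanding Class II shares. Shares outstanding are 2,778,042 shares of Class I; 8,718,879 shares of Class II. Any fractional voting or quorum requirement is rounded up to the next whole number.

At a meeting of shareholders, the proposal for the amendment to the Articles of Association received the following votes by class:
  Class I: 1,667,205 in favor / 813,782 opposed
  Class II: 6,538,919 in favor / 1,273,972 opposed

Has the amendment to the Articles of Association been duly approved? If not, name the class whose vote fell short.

Not approved — the Class II shares did not give the required vote.

Class I: 3/5 of 2778042 = 1666825.20, rounded up to 1666826; 1,666,826 required, 1,667,205 in favor — approved.
Class II: 3/4 of 8718879 = 6539159.25, rounded up to 6539160; 6,539,160 required, 6,538,919 in favor — not approved.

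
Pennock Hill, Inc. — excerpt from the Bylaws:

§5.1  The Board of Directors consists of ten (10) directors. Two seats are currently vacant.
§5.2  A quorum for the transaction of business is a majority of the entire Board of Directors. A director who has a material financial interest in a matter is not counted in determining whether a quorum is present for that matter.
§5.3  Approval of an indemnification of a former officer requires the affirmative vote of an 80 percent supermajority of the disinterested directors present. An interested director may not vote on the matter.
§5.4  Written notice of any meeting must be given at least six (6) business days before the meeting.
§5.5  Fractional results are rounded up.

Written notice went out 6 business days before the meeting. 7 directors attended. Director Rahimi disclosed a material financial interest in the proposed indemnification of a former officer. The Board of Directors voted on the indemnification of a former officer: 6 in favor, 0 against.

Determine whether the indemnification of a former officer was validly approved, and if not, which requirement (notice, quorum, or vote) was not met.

Notice: 6 business days given; 6 required (6 ≥ 6). Satisfied.
Quorum: 7 present, but the 1 interested director does not count, leaving 6. Quorum is 6. Satisfied.
Vote: the indemnification of a former officer requires four-fifths of the disinterested directors present (7 − 1 = 6). 4/5 of 6 = 4.80, rounded up to 5, so 5 affirmative votes are needed; 6 voted in favor. Satisfied.

Valid — all requirements satisfied.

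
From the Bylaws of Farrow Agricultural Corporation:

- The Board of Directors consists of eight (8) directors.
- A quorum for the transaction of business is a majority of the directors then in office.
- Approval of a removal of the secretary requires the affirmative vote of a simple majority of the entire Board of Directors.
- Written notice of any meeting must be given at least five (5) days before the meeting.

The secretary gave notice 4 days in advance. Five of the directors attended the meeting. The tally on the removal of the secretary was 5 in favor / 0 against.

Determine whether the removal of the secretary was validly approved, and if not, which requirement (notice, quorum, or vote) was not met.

Invalid — notice requirement not satisfied.

Notice: 4 days given; 5 required (4 < 5). Not satisfied.
Quorum: 5 present; quorum is 5. Satisfied.
Vote: the removal of the secretary requires a majority of the entire Board of Directors (8). A majority of 8 is 5, so 5 affirmative votes are needed; 5 voted in favor. Satisfied.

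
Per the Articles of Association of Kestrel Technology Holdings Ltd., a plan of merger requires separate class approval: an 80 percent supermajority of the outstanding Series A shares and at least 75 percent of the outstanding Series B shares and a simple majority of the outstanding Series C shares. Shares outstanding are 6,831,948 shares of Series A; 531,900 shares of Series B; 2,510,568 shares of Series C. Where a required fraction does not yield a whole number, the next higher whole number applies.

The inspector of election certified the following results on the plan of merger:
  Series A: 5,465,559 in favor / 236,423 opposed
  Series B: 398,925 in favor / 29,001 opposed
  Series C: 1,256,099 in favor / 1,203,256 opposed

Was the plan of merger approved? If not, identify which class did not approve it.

Approved — every class gave the required vote.

Series A: 4/5 of 6831948 = 5465558.40, rounded up to 5465559; 5,465,559 required, 5,465,559 in favor — approved.
Series B: 3/4 of 531900 = 398925; 398,925 required, 398,925 in favor — approved.
Series C: a majority of 2510568 is 1255285; 1,255,285 required, 1,256,099 in favor — approved.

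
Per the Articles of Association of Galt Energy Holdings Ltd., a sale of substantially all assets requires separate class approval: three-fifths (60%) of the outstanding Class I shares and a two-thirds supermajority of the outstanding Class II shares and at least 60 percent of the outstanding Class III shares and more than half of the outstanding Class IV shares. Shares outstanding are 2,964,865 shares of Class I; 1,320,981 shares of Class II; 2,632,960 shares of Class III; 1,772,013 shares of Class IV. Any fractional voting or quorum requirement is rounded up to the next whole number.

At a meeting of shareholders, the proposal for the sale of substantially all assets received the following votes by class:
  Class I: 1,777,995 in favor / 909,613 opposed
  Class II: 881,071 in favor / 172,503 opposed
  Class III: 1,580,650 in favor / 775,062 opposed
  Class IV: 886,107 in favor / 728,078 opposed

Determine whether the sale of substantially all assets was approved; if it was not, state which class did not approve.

Class I: 3/5 of 2964865 = 1778919; 1,778,919 required, 1,777,995 in favor — not approved.
Class II: 2/3 of 1320981 = 880654; 880,654 required, 881,071 in favor — approved.
Class III: 3/5 of 2632960 = 1579776; 1,579,776 required, 1,580,650 in favor — approved.
Class IV: a majority of 1772013 is 886007; 886,007 required, 886,107 in favor — approved.

Not approved — the Class I shares did not give the required vote.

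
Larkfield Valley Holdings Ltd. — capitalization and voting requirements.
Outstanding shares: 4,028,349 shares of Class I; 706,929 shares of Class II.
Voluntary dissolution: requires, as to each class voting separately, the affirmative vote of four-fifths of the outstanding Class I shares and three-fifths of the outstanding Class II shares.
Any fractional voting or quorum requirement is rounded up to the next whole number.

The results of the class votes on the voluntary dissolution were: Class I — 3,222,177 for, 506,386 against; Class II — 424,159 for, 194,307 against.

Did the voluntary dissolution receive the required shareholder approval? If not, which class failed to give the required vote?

Not approved — the Class I shares did not give the required vote.

Class I: 4/5 of 4028349 = 3222679.20, rounded up to 3222680; 3,222,680 required, 3,222,177 in favor — not approved.
Class II: 3/5 of 706929 = 424157.40, rounded up to 424158; 424,158 required, 424,159 in favor — approved.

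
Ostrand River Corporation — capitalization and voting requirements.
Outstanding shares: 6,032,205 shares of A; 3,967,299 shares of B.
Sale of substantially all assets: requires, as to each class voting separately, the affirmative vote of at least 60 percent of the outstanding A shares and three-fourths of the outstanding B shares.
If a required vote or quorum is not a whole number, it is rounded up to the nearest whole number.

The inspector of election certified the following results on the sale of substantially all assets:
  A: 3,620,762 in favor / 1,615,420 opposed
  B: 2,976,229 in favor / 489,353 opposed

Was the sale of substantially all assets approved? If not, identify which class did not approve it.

Approved — every class gave the required vote.

A: 3/5 of 6032205 = 3619323; 3,619,323 required, 3,620,762 in favor — approved.
B: 3/4 of 3967299 = 2975474.25, rounded up to 2975475; 2,975,475 required, 2,976,229 in favor — approved.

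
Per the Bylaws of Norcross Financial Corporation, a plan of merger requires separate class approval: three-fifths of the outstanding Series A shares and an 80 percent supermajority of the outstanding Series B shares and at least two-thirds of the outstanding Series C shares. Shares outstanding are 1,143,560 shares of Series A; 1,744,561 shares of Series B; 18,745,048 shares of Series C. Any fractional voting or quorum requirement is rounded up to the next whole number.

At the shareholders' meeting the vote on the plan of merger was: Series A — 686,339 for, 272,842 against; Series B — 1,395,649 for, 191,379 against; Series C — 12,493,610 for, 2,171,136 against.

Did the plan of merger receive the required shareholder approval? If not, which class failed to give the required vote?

Not approved — the Series C shares did not give the required vote.

Series A: 3/5 of 1143560 = 686136; 686,136 required, 686,339 in favor — approved.
Series B: 4/5 of 1744561 = 1395648.80, rounded up to 1395649; 1,395,649 required, 1,395,649 in favor — approved.
Series C: 2/3 of 18745048 = 12496698.67, rounded up to 12496699; 12,496,699 required, 12,493,610 in favor — not approved.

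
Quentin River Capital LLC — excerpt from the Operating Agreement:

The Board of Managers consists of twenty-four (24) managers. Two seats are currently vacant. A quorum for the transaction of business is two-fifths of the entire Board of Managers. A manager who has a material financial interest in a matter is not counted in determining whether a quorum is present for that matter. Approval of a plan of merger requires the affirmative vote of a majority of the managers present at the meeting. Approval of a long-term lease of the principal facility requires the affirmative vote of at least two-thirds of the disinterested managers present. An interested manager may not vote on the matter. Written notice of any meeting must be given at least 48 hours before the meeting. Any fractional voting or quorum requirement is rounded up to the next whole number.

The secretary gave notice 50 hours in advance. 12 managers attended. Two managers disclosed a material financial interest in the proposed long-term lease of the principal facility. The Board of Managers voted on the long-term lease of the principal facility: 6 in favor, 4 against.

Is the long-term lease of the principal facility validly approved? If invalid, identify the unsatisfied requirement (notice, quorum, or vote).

Invalid — vote requirement not satisfied.

Notice: 50 hours given; 48 required (50 ≥ 48). Satisfied.
Quorum: 12 present, but the 2 interested managers do not count, leaving 10. Quorum is 10. Satisfied.
Vote: the long-term lease of the principal facility requires two-thirds of the disinterested managers present (12 − 2 = 10). 2/3 of 10 = 6.67, rounded up to 7, so 7 affirmative votes are needed; 6 voted in favor. Not satisfied.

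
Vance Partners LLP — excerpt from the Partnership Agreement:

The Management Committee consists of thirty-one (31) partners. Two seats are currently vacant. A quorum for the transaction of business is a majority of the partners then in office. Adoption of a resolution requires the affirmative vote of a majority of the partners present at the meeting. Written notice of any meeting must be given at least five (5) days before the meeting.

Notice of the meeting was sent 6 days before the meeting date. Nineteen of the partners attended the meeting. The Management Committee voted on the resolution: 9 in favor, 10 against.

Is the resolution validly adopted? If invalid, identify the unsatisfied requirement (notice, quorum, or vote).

Invalid — vote requirement not satisfied.

Notice: 6 days given; 5 required (6 ≥ 5). Satisfied.
Quorum: 19 present; quorum is 15. Satisfied.
Vote: the resolution requires a majority of the partners present (19). A majority of 19 is 10, so 10 affirmative votes are needed; 9 voted in favor. Not satisfied.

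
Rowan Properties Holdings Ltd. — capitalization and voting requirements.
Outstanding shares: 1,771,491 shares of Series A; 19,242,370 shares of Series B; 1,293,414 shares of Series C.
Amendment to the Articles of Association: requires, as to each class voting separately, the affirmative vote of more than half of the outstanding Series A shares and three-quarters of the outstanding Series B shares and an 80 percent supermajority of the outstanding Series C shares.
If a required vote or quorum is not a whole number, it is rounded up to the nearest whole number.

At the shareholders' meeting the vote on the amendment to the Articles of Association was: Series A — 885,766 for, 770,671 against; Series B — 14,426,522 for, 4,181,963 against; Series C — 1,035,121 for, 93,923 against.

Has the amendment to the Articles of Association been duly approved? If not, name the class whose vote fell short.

Series A: a majority of 1771491 is 885746; 885,746 required, 885,766 in favor — approved.
Series B: 3/4 of 19242370 = 14431777.50, rounded up to 14431778; 14,431,778 required, 14,426,522 in favor — not approved.
Series C: 4/5 of 1293414 = 1034731.20, rounded up to 1034732; 1,034,732 required, 1,035,121 in favor — approved.

Not approved — the Series B shares did not give the required vote.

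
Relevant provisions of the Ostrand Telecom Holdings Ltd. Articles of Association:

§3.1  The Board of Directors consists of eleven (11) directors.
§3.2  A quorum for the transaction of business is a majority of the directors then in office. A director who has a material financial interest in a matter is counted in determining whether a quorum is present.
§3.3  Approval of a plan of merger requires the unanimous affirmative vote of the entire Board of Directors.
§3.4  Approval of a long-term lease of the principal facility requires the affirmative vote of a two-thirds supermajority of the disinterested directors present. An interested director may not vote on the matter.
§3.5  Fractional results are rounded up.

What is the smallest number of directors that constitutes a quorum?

6

A majority of 11 is 6.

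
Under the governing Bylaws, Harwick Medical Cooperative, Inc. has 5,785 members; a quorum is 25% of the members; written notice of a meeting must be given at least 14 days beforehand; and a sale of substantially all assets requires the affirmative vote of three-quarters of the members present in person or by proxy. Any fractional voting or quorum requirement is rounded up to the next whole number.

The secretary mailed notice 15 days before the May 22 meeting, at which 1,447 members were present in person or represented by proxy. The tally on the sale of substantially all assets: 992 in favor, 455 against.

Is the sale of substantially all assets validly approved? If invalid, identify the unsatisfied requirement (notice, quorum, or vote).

Notice: 15 days given; 14 required. Satisfied.
Quorum: 25% of 5,785 = 1,446.25, rounded up to 1,447; 1,447 present. Satisfied.
Vote: requires three-fourths of those present (1,447); 3/4 of 1447 = 1085.25, rounded up to 1086, so 1,086 needed; 992 in favor. Not satisfied.

Invalid — vote requirement not satisfied.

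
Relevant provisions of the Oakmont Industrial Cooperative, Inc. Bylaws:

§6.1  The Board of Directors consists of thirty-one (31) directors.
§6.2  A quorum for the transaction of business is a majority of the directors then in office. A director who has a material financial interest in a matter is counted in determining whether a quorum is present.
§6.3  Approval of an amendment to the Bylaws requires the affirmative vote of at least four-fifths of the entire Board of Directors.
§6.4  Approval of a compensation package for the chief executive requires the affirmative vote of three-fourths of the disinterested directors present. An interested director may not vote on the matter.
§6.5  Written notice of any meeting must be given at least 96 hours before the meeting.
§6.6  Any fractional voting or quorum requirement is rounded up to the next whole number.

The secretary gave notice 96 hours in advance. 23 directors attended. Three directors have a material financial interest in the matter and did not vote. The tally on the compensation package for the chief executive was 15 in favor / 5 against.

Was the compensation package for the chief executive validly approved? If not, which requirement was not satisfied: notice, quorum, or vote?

Notice: 96 hours given; 96 required (96 ≥ 96). Satisfied.
Quorum: 23 present (interested directors count toward quorum); quorum is 16. Satisfied.
Vote: the compensation package for the chief executive requires three-fourths of the disinterested directors present (23 − 3 = 20). 3/4 of 20 = 15, so 15 affirmative votes are needed; 15 voted in favor. Satisfied.

Valid — all requirements satisfied.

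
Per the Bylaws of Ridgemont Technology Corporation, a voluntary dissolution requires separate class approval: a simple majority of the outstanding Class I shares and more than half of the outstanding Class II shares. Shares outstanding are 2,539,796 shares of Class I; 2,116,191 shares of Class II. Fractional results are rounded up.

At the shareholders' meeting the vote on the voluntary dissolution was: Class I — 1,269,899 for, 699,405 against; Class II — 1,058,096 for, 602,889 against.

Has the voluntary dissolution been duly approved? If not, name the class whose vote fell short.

Class I: a majority of 2539796 is 1269899; 1,269,899 required, 1,269,899 in favor — approved.
Class II: a majority of 2116191 is 1058096; 1,058,096 required, 1,058,096 in favor — approved.

Approved — every class gave the required vote.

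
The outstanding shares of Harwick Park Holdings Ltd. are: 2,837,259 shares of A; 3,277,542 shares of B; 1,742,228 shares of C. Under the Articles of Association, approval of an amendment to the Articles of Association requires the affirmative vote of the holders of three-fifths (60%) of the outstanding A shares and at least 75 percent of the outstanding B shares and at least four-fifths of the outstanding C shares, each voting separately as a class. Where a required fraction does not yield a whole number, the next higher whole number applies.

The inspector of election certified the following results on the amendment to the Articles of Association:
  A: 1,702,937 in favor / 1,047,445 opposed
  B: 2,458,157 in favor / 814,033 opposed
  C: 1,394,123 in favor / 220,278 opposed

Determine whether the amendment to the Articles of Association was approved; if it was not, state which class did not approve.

Approved — every class gave the required vote.

A: 3/5 of 2837259 = 1702355.40, rounded up to 1702356; 1,702,356 required, 1,702,937 in favor — approved.
B: 3/4 of 3277542 = 2458156.50, rounded up to 2458157; 2,458,157 required, 2,458,157 in favor — approved.
C: 4/5 of 1742228 = 1393782.40, rounded up to 1393783; 1,393,783 required, 1,394,123 in favor — approved.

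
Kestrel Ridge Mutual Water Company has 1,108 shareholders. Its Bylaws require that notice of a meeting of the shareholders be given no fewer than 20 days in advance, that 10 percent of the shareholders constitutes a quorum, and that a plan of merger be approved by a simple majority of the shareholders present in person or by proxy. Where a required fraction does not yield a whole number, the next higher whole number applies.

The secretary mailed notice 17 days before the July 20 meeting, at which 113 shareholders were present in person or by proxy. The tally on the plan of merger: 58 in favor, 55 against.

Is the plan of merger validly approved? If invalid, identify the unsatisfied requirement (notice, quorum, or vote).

Invalid — notice requirement not satisfied.

Notice: 17 days given; 20 required. Not satisfied.
Quorum: 10% of 1,108 = 110.80, rounded up to 111; 113 present. Satisfied.
Vote: requires a majority of those present (113); a majority of 113 is 57, so 57 needed; 58 in favor. Satisfied.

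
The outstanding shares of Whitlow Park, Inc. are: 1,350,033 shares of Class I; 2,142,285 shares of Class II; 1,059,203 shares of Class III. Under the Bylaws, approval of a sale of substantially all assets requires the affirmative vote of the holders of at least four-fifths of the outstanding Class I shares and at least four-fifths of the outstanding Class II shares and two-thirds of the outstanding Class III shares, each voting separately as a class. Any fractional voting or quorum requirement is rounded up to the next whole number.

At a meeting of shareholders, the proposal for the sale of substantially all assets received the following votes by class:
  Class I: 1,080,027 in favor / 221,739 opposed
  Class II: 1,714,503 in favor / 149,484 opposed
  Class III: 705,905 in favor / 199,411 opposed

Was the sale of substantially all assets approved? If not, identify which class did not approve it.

Not approved — the Class III shares did not give the required vote.

Class I: 4/5 of 1350033 = 1080026.40, rounded up to 1080027; 1,080,027 required, 1,080,027 in favor — approved.
Class II: 4/5 of 2142285 = 1713828; 1,713,828 required, 1,714,503 in favor — approved.
Class III: 2/3 of 1059203 = 706135.33, rounded up to 706136; 706,136 required, 705,905 in favor — not approved.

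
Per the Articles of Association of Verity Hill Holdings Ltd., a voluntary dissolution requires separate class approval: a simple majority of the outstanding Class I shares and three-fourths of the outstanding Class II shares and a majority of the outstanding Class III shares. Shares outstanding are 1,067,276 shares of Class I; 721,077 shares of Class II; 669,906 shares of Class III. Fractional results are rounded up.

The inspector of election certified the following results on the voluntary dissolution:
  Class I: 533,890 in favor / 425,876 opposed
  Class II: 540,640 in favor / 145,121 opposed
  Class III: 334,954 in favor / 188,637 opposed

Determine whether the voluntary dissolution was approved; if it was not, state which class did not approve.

Class I: a majority of 1067276 is 533639; 533,639 required, 533,890 in favor — approved.
Class II: 3/4 of 721077 = 540807.75, rounded up to 540808; 540,808 required, 540,640 in favor — not approved.
Class III: a majority of 669906 is 334954; 334,954 required, 334,954 in favor — approved.

Not approved — the Class II shares did not give the required vote.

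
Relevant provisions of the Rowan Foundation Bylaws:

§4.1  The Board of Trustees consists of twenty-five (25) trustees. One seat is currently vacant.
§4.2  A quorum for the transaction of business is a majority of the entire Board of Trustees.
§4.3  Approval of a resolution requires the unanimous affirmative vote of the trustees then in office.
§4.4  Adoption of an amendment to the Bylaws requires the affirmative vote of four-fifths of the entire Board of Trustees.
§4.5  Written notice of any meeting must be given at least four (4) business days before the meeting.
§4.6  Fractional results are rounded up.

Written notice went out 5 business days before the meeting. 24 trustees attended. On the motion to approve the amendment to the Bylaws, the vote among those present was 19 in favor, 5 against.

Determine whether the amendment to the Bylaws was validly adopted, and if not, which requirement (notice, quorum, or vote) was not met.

Invalid — vote requirement not satisfied.

Notice: 5 business days given; 4 required (5 ≥ 4). Satisfied.
Quorum: 24 present; quorum is 13. Satisfied.
Vote: the amendment to the Bylaws requires four-fifths of the entire Board of Trustees (25). 4/5 of 25 = 20, so 20 affirmative votes are needed; 19 voted in favor. Not satisfied.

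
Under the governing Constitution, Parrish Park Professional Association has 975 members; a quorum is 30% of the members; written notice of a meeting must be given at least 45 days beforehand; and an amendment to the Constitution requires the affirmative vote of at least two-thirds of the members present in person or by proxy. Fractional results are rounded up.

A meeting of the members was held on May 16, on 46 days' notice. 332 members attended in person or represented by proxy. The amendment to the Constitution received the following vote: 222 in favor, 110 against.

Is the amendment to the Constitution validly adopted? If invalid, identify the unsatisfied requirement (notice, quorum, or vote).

Notice: 46 days given; 45 required. Satisfied.
Quorum: 30% of 975 = 292.50, rounded up to 293; 332 present. Satisfied.
Vote: requires two-thirds of those present (332); 2/3 of 332 = 221.33, rounded up to 222, so 222 needed; 222 in favor. Satisfied.

Valid — all requirements satisfied.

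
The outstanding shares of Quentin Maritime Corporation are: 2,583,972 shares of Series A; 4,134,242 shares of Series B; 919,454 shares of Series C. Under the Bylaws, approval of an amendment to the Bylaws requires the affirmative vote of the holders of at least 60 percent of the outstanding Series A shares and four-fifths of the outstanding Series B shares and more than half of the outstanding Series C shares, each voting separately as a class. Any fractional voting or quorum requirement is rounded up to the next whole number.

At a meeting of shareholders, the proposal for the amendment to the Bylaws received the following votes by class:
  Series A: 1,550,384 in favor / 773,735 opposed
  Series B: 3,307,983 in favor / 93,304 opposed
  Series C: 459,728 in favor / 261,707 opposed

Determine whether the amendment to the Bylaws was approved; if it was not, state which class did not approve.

Approved — every class gave the required vote.

Series A: 3/5 of 2583972 = 1550383.20, rounded up to 1550384; 1,550,384 required, 1,550,384 in favor — approved.
Series B: 4/5 of 4134242 = 3307393.60, rounded up to 3307394; 3,307,394 required, 3,307,983 in favor — approved.
Series C: a majority of 919454 is 459728; 459,728 required, 459,728 in favor — approved.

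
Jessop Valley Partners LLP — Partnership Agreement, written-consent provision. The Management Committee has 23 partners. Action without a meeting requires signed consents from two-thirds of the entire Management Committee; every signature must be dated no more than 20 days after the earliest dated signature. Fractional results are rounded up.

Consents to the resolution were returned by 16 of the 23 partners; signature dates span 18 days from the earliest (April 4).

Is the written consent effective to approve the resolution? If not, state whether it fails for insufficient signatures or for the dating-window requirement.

Effective — both the signature and dating-window requirements are satisfied.

Signatures required: two-thirds of 23 — 2/3 of 23 = 15.33, rounded up to 16, so 16 needed; 16 signed. Sufficient.
Dating window: the latest signature is 18 days after the earliest; the limit is 20 days. Within the window.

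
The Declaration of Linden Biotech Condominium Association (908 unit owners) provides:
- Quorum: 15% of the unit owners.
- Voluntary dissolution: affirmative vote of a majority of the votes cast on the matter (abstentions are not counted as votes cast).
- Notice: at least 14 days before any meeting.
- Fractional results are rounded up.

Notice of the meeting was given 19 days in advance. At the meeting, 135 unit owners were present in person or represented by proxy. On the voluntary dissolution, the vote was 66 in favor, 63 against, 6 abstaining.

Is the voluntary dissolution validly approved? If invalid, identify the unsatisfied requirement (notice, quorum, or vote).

Notice: 19 days given; 14 required. Satisfied.
Quorum: 15% of 908 = 136.20, rounded up to 137; 135 present. Not satisfied.
Vote: requires a majority of the votes cast (135 − 6 abstaining = 129); a majority of 129 is 65, so 65 needed; 66 in favor. Satisfied.

Invalid — quorum requirement not satisfied.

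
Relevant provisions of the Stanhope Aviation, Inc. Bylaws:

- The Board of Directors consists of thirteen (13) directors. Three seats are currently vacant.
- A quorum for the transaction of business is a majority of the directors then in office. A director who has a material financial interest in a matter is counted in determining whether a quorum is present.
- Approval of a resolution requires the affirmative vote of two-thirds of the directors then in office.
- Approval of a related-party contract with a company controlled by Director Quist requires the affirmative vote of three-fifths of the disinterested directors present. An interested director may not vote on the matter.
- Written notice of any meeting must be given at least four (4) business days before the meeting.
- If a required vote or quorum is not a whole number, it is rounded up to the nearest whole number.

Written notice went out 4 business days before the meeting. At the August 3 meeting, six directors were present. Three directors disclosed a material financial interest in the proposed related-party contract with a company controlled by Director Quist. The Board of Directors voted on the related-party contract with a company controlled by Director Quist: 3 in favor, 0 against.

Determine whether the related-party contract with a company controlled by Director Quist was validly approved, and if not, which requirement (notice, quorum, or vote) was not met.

Notice: 4 business days given; 4 required (4 ≥ 4). Satisfied.
Quorum: 6 present (interested directors count toward quorum); quorum is 6. Satisfied.
Vote: the related-party contract with a company controlled by Director Quist requires three-fifths of the disinterested directors present (6 − 3 = 3). 3/5 of 3 = 1.80, rounded up to 2, so 2 affirmative votes are needed; 3 voted in favor. Satisfied.

Valid — all requirements satisfied.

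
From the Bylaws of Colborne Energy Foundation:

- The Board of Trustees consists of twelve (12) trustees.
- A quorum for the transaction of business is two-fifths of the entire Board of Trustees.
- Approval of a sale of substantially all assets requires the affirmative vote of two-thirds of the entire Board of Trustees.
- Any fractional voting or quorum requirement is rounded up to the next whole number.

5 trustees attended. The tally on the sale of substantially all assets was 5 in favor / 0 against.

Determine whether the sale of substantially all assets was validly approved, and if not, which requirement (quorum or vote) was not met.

Invalid — vote requirement not satisfied.

Quorum: 5 present; quorum is 5. Satisfied.
Vote: the sale of substantially all assets requires two-thirds of the entire Board of Trustees (12). 2/3 of 12 = 8, so 8 affirmative votes are needed; 5 voted in favor. Not satisfied.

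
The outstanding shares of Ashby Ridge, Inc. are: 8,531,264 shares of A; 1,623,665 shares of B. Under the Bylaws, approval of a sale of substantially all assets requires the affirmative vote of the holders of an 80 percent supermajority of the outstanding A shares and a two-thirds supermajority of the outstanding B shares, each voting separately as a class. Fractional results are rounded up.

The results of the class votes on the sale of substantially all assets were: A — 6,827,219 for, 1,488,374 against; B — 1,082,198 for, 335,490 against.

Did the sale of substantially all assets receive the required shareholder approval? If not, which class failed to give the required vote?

A: 4/5 of 8531264 = 6825011.20, rounded up to 6825012; 6,825,012 required, 6,827,219 in favor — approved.
B: 2/3 of 1623665 = 1082443.33, rounded up to 1082444; 1,082,444 required, 1,082,198 in favor — not approved.

Not approved — the B shares did not give the required vote.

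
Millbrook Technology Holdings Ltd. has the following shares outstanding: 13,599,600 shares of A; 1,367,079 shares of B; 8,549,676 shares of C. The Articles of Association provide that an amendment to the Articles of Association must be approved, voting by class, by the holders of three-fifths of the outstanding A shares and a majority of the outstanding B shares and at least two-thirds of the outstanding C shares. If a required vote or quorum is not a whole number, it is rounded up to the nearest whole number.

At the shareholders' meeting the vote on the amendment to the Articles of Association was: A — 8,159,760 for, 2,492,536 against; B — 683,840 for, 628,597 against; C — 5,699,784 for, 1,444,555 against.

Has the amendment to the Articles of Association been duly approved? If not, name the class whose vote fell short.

A: 3/5 of 13599600 = 8159760; 8,159,760 required, 8,159,760 in favor — approved.
B: a majority of 1367079 is 683540; 683,540 required, 683,840 in favor — approved.
C: 2/3 of 8549676 = 5699784; 5,699,784 required, 5,699,784 in favor — approved.

Approved — every class gave the required vote.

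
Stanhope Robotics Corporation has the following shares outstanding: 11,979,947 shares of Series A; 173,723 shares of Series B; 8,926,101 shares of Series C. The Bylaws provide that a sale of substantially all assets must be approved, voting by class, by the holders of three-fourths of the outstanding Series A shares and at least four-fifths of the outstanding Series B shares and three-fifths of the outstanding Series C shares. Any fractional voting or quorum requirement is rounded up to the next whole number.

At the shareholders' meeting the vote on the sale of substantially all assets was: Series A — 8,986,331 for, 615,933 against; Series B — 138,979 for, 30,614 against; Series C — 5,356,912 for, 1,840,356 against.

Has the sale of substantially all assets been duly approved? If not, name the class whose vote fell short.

Series A: 3/4 of 11979947 = 8984960.25, rounded up to 8984961; 8,984,961 required, 8,986,331 in favor — approved.
Series B: 4/5 of 173723 = 138978.40, rounded up to 138979; 138,979 required, 138,979 in favor — approved.
Series C: 3/5 of 8926101 = 5355660.60, rounded up to 5355661; 5,355,661 required, 5,356,912 in favor — approved.

Approved — every class gave the required vote.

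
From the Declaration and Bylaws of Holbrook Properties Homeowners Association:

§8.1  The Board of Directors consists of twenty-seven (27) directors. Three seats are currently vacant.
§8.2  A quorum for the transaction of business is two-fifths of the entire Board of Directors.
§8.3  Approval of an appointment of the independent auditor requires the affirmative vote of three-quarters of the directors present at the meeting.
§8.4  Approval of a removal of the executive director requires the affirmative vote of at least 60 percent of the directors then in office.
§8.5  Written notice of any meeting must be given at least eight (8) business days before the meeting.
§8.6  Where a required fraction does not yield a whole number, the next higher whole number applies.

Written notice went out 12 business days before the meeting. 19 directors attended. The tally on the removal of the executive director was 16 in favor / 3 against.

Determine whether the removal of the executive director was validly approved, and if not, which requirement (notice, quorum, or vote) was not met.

Notice: 12 business days given; 8 required (12 ≥ 8). Satisfied.
Quorum: 19 present; quorum is 11. Satisfied.
Vote: the removal of the executive director requires three-fifths of the directors then in office (24). 3/5 of 24 = 14.40, rounded up to 15, so 15 affirmative votes are needed; 16 voted in favor. Satisfied.

Valid — all requirements satisfied.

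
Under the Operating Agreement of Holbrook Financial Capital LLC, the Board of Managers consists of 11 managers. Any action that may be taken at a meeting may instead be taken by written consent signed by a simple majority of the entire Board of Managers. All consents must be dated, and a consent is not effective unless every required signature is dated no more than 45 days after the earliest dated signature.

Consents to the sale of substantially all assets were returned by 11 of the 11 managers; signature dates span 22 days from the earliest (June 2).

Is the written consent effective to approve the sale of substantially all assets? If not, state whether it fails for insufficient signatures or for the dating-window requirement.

Effective — both the signature and dating-window requirements are satisfied.

Signatures required: a simple majority of 11 — a majority of 11 is 6, so 6 needed; 11 signed. Sufficient.
Dating window: the latest signature is 22 days after the earliest; the limit is 45 days. Within the window.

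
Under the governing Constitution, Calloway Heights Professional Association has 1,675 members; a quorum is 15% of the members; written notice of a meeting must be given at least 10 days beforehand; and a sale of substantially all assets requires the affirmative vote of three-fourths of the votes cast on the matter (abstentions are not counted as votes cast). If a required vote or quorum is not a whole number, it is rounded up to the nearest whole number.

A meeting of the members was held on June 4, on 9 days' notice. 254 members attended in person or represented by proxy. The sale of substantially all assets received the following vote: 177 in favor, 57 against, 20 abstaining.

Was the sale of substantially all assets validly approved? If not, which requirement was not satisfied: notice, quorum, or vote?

Invalid — notice requirement not satisfied.

Notice: 9 days given; 10 required. Not satisfied.
Quorum: 15% of 1,675 = 251.25, rounded up to 252; 254 present. Satisfied.
Vote: requires three-fourths of the votes cast (254 − 20 abstaining = 234); 3/4 of 234 = 175.50, rounded up to 176, so 176 needed; 177 in favor. Satisfied.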